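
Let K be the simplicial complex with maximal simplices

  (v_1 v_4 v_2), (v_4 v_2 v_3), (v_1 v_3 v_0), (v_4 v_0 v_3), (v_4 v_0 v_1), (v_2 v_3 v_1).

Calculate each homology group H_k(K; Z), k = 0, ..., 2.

H_0 = Z,  H_1 = 0,  H_2 = Z.

We work with the vertex ordering v_0 < v_1 < v_2 < v_3 < v_4. The simplices of K, each written with vertices in increasing order, are:

  0-simplices (5): [v_0], [v_1], [v_2], [v_3], [v_4]
  1-simplices (9): [v_0,v_1], [v_0,v_3], [v_0,v_4], [v_1,v_2], [v_1,v_3], [v_1,v_4], [v_2,v_3], [v_2,v_4], [v_3,v_4]
  2-simplices (6): [v_0,v_1,v_3], [v_0,v_1,v_4], [v_0,v_3,v_4], [v_1,v_2,v_3], [v_1,v_2,v_4], [v_2,v_3,v_4]

giving chain groups C_0 ≅ Z^5, C_1 ≅ Z^9, C_2 ≅ Z^6.

∂_1: C_1 → C_0 maps an edge to its endpoints' difference, ∂[p,q] = q − p. For instance
  ∂[v_2,v_3] = [v_3] − [v_2].
This gives a 5×9 integer matrix of rank 4; reducing to Smith normal form yields diagonal entries (1,1,1,1).

The boundary map ∂_2: C_2 → C_1 maps a triangle to the signed sum of its edges. For instance
  ∂[v_1,v_2,v_4] = [v_2,v_4] − [v_1,v_4] + [v_1,v_2],
  ∂[v_1,v_2,v_3] = [v_2,v_3] − [v_1,v_3] + [v_1,v_2].
This gives a 9×6 integer matrix of rank 5; reducing to Smith normal form yields diagonal entries (1,1,1,1,1).

Computing H_k = (kernel of ∂_k) / (image of ∂_{k+1}):

  H_0: rank C_0 − rank ∂_1 = 5 − 4 = 1, and the invariant factors of ∂_1 are all 1, so H_0 ≅ Z.
  H_1: rank ker ∂_1 − rank ∂_2 = (9 − 4) − 5 = 0, and the invariant factors of ∂_2 are all 1, so H_1 ≅ 0.
  H_2: rank ker ∂_2 − rank ∂_3 = (6 − 5) − 0 = 1, and there is no ∂_3, so H_2 ≅ Z.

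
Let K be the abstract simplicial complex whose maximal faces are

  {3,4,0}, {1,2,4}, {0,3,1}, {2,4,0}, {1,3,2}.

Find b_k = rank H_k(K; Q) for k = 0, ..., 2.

Take the total order 0 < 1 < 2 < 3 < 4 on the vertex set. Then K (dimension 2) consists of the simplices:

  0-simplices (5): [0], [1], [2], [3], [4]
  1-simplices (10): [0,1], [0,2], [0,3], [0,4], [1,2], [1,3], [1,4], [2,3], [2,4], [3,4]
  2-simplices (5): [0,1,3], [0,2,4], [0,3,4], [1,2,3], [1,2,4]

Hence C_0 ≅ Z^5, C_1 ≅ Z^10, C_2 ≅ Z^5.

∂_1: C_1 → C_0 is given by ∂[p,q] = [q] − [p].
The resulting 5×10 matrix has rank 4, and its Smith normal form has invariant factors (1,1,1,1).

The boundary map ∂_2: C_2 → C_1 sends each 2-simplex [p,q,r] to [q,r] − [p,r] + [p,q]. For instance
  ∂[0,3,4] = [3,4] − [0,4] + [0,3],
  ∂[0,2,4] = [2,4] − [0,4] + [0,2].
This gives a 10×5 integer matrix of rank 5; reducing to Smith normal form yields diagonal entries (1,1,1,1,1).

Computing H_k = (kernel of ∂_k) / (image of ∂_{k+1}):

  H_0: rank C_0 − rank ∂_1 = 5 − 4 = 1, and the invariant factors of ∂_1 are all 1, so H_0 ≅ Z.
  H_1: rank ker ∂_1 − rank ∂_2 = (10 − 4) − 5 = 1, and the invariant factors of ∂_2 are all 1, so H_1 ≅ Z.
  H_2: rank ker ∂_2 − rank ∂_3 = (5 − 5) − 0 = 0, and there is no ∂_3, so H_2 ≅ 0.

(K is a triangulation of the Möbius band.)

Hence the Betti numbers are b_0 = 1, b_1 = 1, b_2 = 0.

b_0 = 1, b_1 = 1, b_2 = 0.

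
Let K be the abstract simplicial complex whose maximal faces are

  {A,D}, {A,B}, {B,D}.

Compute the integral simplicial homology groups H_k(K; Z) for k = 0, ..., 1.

K has 3 vertices, 3 edges.
rank ∂_0 = 0, rank ∂_1 = 2 ⇒ b_0 = 3 − 0 − 2 = 1; all invariant factors of ∂_1 are 1 so no torsion. So H_0 = Z.
rank ∂_1 = 2, rank ∂_2 = 0 ⇒ b_1 = 3 − 2 − 0 = 1. So H_1 = Z.

H_0 = Z,  H_1 = Z.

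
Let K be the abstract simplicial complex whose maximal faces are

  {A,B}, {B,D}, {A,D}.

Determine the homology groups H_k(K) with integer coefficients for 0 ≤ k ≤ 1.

We work with the vertex ordering A < B < D. The simplices of K, each written with vertices in increasing order, are:

  0-simplices (3): A, B, D
  1-simplices (3): AB, AD, BD

Hence C_0 ≅ Z^3, C_1 ≅ Z^3.

Boundary ∂_1: C_1 → C_0 maps an edge to its endpoints' difference, ∂[p,q] = q − p.
The 3×3 boundary matrix has rank 2 and Smith normal form diag(1,1).

From H_k ≅ ker(∂_k) / im(∂_{k+1}) we obtain:

  H_0: rank C_0 − rank ∂_1 = 3 − 2 = 1, and the invariant factors of ∂_1 are all 1, so H_0 ≅ Z.
  H_1: rank ker ∂_1 − rank ∂_2 = (3 − 2) − 0 = 1, and there is no ∂_2, so H_1 ≅ Z.

As a check, the Euler characteristic is 3 − 3 = 0, which agrees with 1 − 1 = 0.

H_0 = Z,  H_1 = Z.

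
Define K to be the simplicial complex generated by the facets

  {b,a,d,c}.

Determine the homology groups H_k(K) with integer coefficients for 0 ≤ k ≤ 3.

H_0 = Z,  H_1 = 0,  H_2 = 0,  H_3 = 0.

K has 4 vertices, 6 edges, 4 triangles, 1 3-simplex.
rank ∂_0 = 0, rank ∂_1 = 3 ⇒ b_0 = 4 − 0 − 3 = 1; all invariant factors of ∂_1 are 1 so no torsion. So H_0 ≅ Z.
rank ∂_1 = 3, rank ∂_2 = 3 ⇒ b_1 = 6 − 3 − 3 = 0; all invariant factors of ∂_2 are 1 so no torsion. So H_1 ≅ 0.
rank ∂_2 = 3, rank ∂_3 = 1 ⇒ b_2 = 4 − 3 − 1 = 0; all invariant factors of ∂_3 are 1 so no torsion. So H_2 ≅ 0.
rank ∂_3 = 1, rank ∂_4 = 0 ⇒ b_3 = 1 − 1 − 0 = 0. So H_3 ≅ 0.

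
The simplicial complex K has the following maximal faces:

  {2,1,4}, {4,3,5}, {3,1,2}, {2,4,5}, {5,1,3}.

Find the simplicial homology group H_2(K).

Order the vertices as 1 < 2 < 3 < 4 < 5. Listing each simplex with vertices in this order, K has dimension 2 with simplices:

  0-simplices (5): [1], [2], [3], [4], [5]
  1-simplices (10): [1,2], [1,3], [1,4], [1,5], [2,3], [2,4], [2,5], [3,4], [3,5], [4,5]
  2-simplices (5): [1,2,3], [1,2,4], [1,3,5], [2,4,5], [3,4,5]

giving chain groups C_0 ≅ Z^5, C_1 ≅ Z^10, C_2 ≅ Z^5.

The boundary map ∂_1: C_1 → C_0 maps an edge to its endpoints' difference, ∂[p,q] = q − p.
This gives a 5×10 integer matrix of rank 4; reducing to Smith normal form yields diagonal entries (1,1,1,1).

The boundary map ∂_2: C_2 → C_1 acts by ∂[p,q,r] = [q,r] − [p,r] + [p,q]. For instance
  ∂[1,2,3] = [2,3] − [1,3] + [1,2],
  ∂[3,4,5] = [4,5] − [3,5] + [3,4].
This gives a 10×5 integer matrix of rank 5; reducing to Smith normal form yields diagonal entries (1,1,1,1,1).

Reading off H_k = ker ∂_k / im ∂_{k+1}:

  H_2: rank ker ∂_2 − rank ∂_3 = (5 − 5) − 0 = 0, and there is no ∂_3, so H_2 = 0.

(K is a triangulation of the Möbius band.)

H_2 = 0.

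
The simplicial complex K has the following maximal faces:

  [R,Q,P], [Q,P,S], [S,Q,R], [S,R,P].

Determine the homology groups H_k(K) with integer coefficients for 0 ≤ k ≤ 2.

Take the total order P < Q < R < S on the vertex set. Then K (dimension 2) consists of the simplices:

  0-simplices (4): P, Q, R, S
  1-simplices (6): PQ, PR, PS, QR, QS, RS
  2-simplices (4): PQR, PQS, PRS, QRS

giving chain groups C_0 ≅ Z^4, C_1 ≅ Z^6, C_2 ≅ Z^4.

The boundary map ∂_1: C_1 → C_0 is given by ∂[p,q] = [q] − [p].
As a 4×6 matrix over Z this has rank 3, with invariant factors (1,1,1).

The boundary map ∂_2: C_2 → C_1 acts by ∂[p,q,r] = [q,r] − [p,r] + [p,q]. For instance
  ∂QRS = RS − QS + QR,
  ∂PQS = QS − PS + PQ.
As a 6×4 matrix over Z this has rank 3, with invariant factors (1,1,1).

Now H_k = ker ∂_k / im ∂_{k+1}, so:

  H_0: rank C_0 − rank ∂_1 = 4 − 3 = 1, and the invariant factors of ∂_1 are all 1, so H_0 ≅ Z.
  H_1: rank ker ∂_1 − rank ∂_2 = (6 − 3) − 3 = 0, and the invariant factors of ∂_2 are all 1, so H_1 ≅ 0.
  H_2: rank ker ∂_2 − rank ∂_3 = (4 − 3) − 0 = 1, and there is no ∂_3, so H_2 ≅ Z.

(K is a triangulation of the 2-sphere S^2.)

H_0 ≅ Z,  H_1 = 0,  H_2 ≅ Z.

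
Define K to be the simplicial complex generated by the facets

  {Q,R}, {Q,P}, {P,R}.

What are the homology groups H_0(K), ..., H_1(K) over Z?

H_0 = Z,  H_1 = Z.

Fix the vertex order P < Q < R and write every simplex with vertices in increasing order. Then dim K = 1 and the simplices of K are:

  0-simplices (3): P, Q, R
  1-simplices (3): PQ, PR, QR

giving chain groups C_0 ≅ Z^3, C_1 ≅ Z^3.

∂_1: C_1 → C_0 is given by ∂[p,q] = [q] − [p]. For instance
  ∂QR = R − Q.
The 3×3 boundary matrix has rank 2 and Smith normal form diag(1,1).

Computing H_k = (kernel of ∂_k) / (image of ∂_{k+1}):

  H_0: rank C_0 − rank ∂_1 = 3 − 2 = 1, and the invariant factors of ∂_1 are all 1, so H_0 = Z.
  H_1: rank ker ∂_1 − rank ∂_2 = (3 − 2) − 0 = 1, and there is no ∂_2, so H_1 = Z.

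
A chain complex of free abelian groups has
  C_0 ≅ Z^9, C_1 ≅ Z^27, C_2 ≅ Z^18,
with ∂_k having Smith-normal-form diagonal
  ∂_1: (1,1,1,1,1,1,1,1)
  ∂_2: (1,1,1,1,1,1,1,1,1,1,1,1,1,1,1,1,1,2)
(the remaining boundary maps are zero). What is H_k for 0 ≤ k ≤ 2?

H_0 = Z,  H_1 = Z × Z/2,  H_2 = 0.

H_0: b_0 = 9 − 0 − 8 = 1; torsion from ∂_1 factors > 1: none. So H_0 = Z.
H_1: b_1 = 27 − 8 − 18 = 1; torsion from ∂_2 factors > 1: [2]. So H_1 = Z × Z/2.
H_2: b_2 = 18 − 18 − 0 = 0; torsion from ∂_3 factors > 1: none. So H_2 = 0.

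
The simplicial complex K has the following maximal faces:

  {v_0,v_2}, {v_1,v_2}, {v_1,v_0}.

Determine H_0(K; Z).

H_0 ≅ Z.

Fix the vertex order v_0 < v_1 < v_2 and write every simplex with vertices in increasing order. Then dim K = 1 and the simplices of K are:

  0-simplices (3): [v_0], [v_1], [v_2]
  1-simplices (3): [v_0,v_1], [v_0,v_2], [v_1,v_2]

so the chain groups are C_0 ≅ Z^3, C_1 ≅ Z^3.

Boundary ∂_1: C_1 → C_0 maps an edge to its endpoints' difference, ∂[p,q] = q − p.
The 3×3 boundary matrix has rank 2 and Smith normal form diag(1,1).

Now H_k = ker ∂_k / im ∂_{k+1}, so:

  H_0: rank C_0 − rank ∂_1 = 3 − 2 = 1, and the invariant factors of ∂_1 are all 1, so H_0 ≅ Z.

(K is a triangulation of the circle S^1.)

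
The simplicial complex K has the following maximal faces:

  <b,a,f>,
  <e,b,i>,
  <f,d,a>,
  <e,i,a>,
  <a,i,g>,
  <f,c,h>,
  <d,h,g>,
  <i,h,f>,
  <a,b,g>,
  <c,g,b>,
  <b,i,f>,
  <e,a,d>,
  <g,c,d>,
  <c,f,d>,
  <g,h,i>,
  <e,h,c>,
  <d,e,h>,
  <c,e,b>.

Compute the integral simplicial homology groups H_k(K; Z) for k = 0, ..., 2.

K has 9 vertices, 27 edges, 18 triangles.
rank ∂_0 = 0, rank ∂_1 = 8 ⇒ b_0 = 9 − 0 − 8 = 1; all invariant factors of ∂_1 are 1 so no torsion. So H_0 ≅ Z.
rank ∂_1 = 8, rank ∂_2 = 18 ⇒ b_1 = 27 − 8 − 18 = 1; ∂_2 has invariant factor(s) [2] giving torsion. So H_1 ≅ Z ⊕ Z/2Z.
rank ∂_2 = 18, rank ∂_3 = 0 ⇒ b_2 = 18 − 18 − 0 = 0. So H_2 ≅ 0.

H_0 = Z,  H_1 = Z ⊕ Z/2Z,  H_2 = 0.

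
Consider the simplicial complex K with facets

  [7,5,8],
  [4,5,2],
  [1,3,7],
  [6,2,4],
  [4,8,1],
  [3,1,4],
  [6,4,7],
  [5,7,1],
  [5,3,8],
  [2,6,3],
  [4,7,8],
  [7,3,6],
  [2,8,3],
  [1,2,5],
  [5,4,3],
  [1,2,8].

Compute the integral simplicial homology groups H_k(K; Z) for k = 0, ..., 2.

Order the vertices as 1 < 2 < 3 < 4 < 5 < 6 < 7 < 8. Listing each simplex with vertices in this order, K has dimension 2 with simplices:

  0-simplices (8): [1], [2], [3], [4], [5], [6], [7], [8]
  1-simplices (24): (24 of them)
  2-simplices (16): [1,2,5], [1,2,8], [1,3,4], [1,3,7], [1,4,8], [1,5,7], [2,3,6], [2,3,8], [2,4,5], [2,4,6], [3,4,5], [3,5,8], [3,6,7], [4,6,7], [4,7,8], [5,7,8]

so the chain groups are C_0 ≅ Z^8, C_1 ≅ Z^24, C_2 ≅ Z^16.

Boundary ∂_1: C_1 → C_0 is given by ∂[p,q] = [q] − [p]. For instance
  ∂[1,7] = [7] − [1].
This gives a 8×24 integer matrix of rank 7; reducing to Smith normal form yields diagonal entries (1,1,1,1,1,1,1).

∂_2: C_2 → C_1 maps a triangle to the signed sum of its edges. For instance
  ∂[3,5,8] = [5,8] − [3,8] + [3,5],
  ∂[1,2,5] = [2,5] − [1,5] + [1,2].
The 24×16 boundary matrix has rank 15 and Smith normal form diag(1,1,1,1,1,1,1,1,1,1,1,1,1,1,1).

Computing H_k = (kernel of ∂_k) / (image of ∂_{k+1}):

  H_0: rank C_0 − rank ∂_1 = 8 − 7 = 1, and the invariant factors of ∂_1 are all 1, so H_0 ≅ Z.
  H_1: rank ker ∂_1 − rank ∂_2 = (24 − 7) − 15 = 2, and the invariant factors of ∂_2 are all 1, so H_1 ≅ Z^2.
  H_2: rank ker ∂_2 − rank ∂_3 = (16 − 15) − 0 = 1, and there is no ∂_3, so H_2 ≅ Z.

H_0 = Z,  H_1 = Z^2,  H_2 = Z.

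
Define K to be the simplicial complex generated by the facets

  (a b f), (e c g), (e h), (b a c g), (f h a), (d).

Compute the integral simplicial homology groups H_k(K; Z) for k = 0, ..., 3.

H_0 ≅ Z^2,  H_1 ≅ Z,  H_2 = 0,  H_3 = 0.

Fix the vertex order a < b < c < d < e < f < g < h and write every simplex with vertices in increasing order. Then dim K = 3 and the simplices of K are:

  0-simplices (8): a, b, c, d, e, f, g, h
  1-simplices (13): ab, ac, af, ag, ah, bc, bf, bg, ce, cg, eg, eh, fh
  2-simplices (7): abc, abf, abg, acg, afh, bcg, ceg
  3-simplices (1): abcg

so the chain groups are C_0 ≅ Z^8, C_1 ≅ Z^13, C_2 ≅ Z^7, C_3 ≅ Z^1.

Boundary ∂_1: C_1 → C_0 is given by ∂[p,q] = [q] − [p]. For instance
  ∂bc = c − b.
As a 8×13 matrix over Z this has rank 6, with invariant factors (1,1,1,1,1,1).

The boundary map ∂_2: C_2 → C_1 sends each 2-simplex [p,q,r] to [q,r] − [p,r] + [p,q]. For instance
  ∂abg = bg − ag + ab,
  ∂ceg = eg − cg + ce.
The 13×7 boundary matrix has rank 6 and Smith normal form diag(1,1,1,1,1,1).

The boundary map ∂_3: C_3 → C_2 sends each 3-simplex σ to the alternating sum Σ_i (−1)^i (σ with its i-th vertex removed). For instance
  ∂abcg = bcg − acg + abg − abc.
This gives a 7×1 integer matrix of rank 1; reducing to Smith normal form yields diagonal entries (1).

Computing H_k = (kernel of ∂_k) / (image of ∂_{k+1}):

  H_0: rank C_0 − rank ∂_1 = 8 − 6 = 2, and the invariant factors of ∂_1 are all 1, so H_0 = Z^2.
  H_1: rank ker ∂_1 − rank ∂_2 = (13 − 6) − 6 = 1, and the invariant factors of ∂_2 are all 1, so H_1 = Z.
  H_2: rank ker ∂_2 − rank ∂_3 = (7 − 6) − 1 = 0, and the invariant factors of ∂_3 are all 1, so H_2 = 0.
  H_3: rank ker ∂_3 − rank ∂_4 = (1 − 1) − 0 = 0, and there is no ∂_4, so H_3 = 0.

As a check, the Euler characteristic is 8 − 13 + 7 − 1 = 1, which agrees with 2 − 1 + 0 − 0 = 1.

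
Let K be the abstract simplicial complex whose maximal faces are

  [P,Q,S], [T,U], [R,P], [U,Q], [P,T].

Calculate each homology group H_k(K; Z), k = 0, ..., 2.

H_0 = Z,  H_1 = Z,  H_2 = 0.

K has 6 vertices, 7 edges, 1 triangle.
rank ∂_0 = 0, rank ∂_1 = 5 ⇒ b_0 = 6 − 0 − 5 = 1; all invariant factors of ∂_1 are 1 so no torsion. So H_0 = Z.
rank ∂_1 = 5, rank ∂_2 = 1 ⇒ b_1 = 7 − 5 − 1 = 1; all invariant factors of ∂_2 are 1 so no torsion. So H_1 = Z.
rank ∂_2 = 1, rank ∂_3 = 0 ⇒ b_2 = 1 − 1 − 0 = 0. So H_2 = 0.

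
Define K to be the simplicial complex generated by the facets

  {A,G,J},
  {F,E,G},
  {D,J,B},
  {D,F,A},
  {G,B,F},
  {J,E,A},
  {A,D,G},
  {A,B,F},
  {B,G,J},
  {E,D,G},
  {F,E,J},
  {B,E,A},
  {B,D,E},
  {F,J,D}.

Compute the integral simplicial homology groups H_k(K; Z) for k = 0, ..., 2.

H_0 ≅ Z,  H_1 ≅ Z^2,  H_2 ≅ Z.

We work with the vertex ordering A < B < D < E < F < G < J. The simplices of K, each written with vertices in increasing order, are:

  0-simplices (7): A, B, D, E, F, G, J
  1-simplices (21): AB, AD, AE, AF, AG, AJ, BD, BE, BF, BG, BJ, DE, DF, DG, DJ, EF, EG, EJ, FG, FJ, GJ
  2-simplices (14): ABE, ABF, ADF, ADG, AEJ, AGJ, BDE, BDJ, BFG, BGJ, DEG, DFJ, EFG, EFJ

so the chain groups are C_0 ≅ Z^7, C_1 ≅ Z^21, C_2 ≅ Z^14.

The boundary map ∂_1: C_1 → C_0 is given by ∂[p,q] = [q] − [p]. For instance
  ∂AJ = J − A.
The resulting 7×21 matrix has rank 6, and its Smith normal form has invariant factors (1,1,1,1,1,1).

Boundary ∂_2: C_2 → C_1 sends each 2-simplex [p,q,r] to [q,r] − [p,r] + [p,q]. For instance
  ∂DFJ = FJ − DJ + DF,
  ∂EFJ = FJ − EJ + EF.
The 21×14 boundary matrix has rank 13 and Smith normal form diag(1,1,1,1,1,1,1,1,1,1,1,1,1).

From H_k ≅ ker(∂_k) / im(∂_{k+1}) we obtain:

  H_0: rank C_0 − rank ∂_1 = 7 − 6 = 1, and the invariant factors of ∂_1 are all 1, so H_0 ≅ Z.
  H_1: rank ker ∂_1 − rank ∂_2 = (21 − 6) − 13 = 2, and the invariant factors of ∂_2 are all 1, so H_1 ≅ Z^2.
  H_2: rank ker ∂_2 − rank ∂_3 = (14 − 13) − 0 = 1, and there is no ∂_3, so H_2 ≅ Z.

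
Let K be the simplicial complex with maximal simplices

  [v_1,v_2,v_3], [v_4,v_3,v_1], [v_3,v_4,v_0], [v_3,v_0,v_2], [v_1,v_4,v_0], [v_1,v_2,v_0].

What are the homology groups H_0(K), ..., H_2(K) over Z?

We work with the vertex ordering v_0 < v_1 < v_2 < v_3 < v_4. The simplices of K, each written with vertices in increasing order, are:

  0-simplices (5): [v_0], [v_1], [v_2], [v_3], [v_4]
  1-simplices (9): [v_0,v_1], [v_0,v_2], [v_0,v_3], [v_0,v_4], [v_1,v_2], [v_1,v_3], [v_1,v_4], [v_2,v_3], [v_3,v_4]
  2-simplices (6): [v_0,v_1,v_2], [v_0,v_1,v_4], [v_0,v_2,v_3], [v_0,v_3,v_4], [v_1,v_2,v_3], [v_1,v_3,v_4]

giving chain groups C_0 ≅ Z^5, C_1 ≅ Z^9, C_2 ≅ Z^6.

The boundary map ∂_1: C_1 → C_0 is given by ∂[p,q] = [q] − [p].
This gives a 5×9 integer matrix of rank 4; reducing to Smith normal form yields diagonal entries (1,1,1,1).

∂_2: C_2 → C_1 sends each 2-simplex [p,q,r] to [q,r] − [p,r] + [p,q]. For instance
  ∂[v_1,v_2,v_3] = [v_2,v_3] − [v_1,v_3] + [v_1,v_2],
  ∂[v_0,v_1,v_4] = [v_1,v_4] − [v_0,v_4] + [v_0,v_1].
The resulting 9×6 matrix has rank 5, and its Smith normal form has invariant factors (1,1,1,1,1).

Computing H_k = (kernel of ∂_k) / (image of ∂_{k+1}):

  H_0: rank C_0 − rank ∂_1 = 5 − 4 = 1, and the invariant factors of ∂_1 are all 1, so H_0 = Z.
  H_1: rank ker ∂_1 − rank ∂_2 = (9 − 4) − 5 = 0, and the invariant factors of ∂_2 are all 1, so H_1 = 0.
  H_2: rank ker ∂_2 − rank ∂_3 = (6 − 5) − 0 = 1, and there is no ∂_3, so H_2 = Z.

H_0 ≅ Z,  H_1 = 0,  H_2 ≅ Z.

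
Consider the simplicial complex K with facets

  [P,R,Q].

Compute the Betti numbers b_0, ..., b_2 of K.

b_0 = 1, b_1 = 0, b_2 = 0.

Take the total order P < Q < R on the vertex set. Then K (dimension 2) consists of the simplices:

  0-simplices (3): P, Q, R
  1-simplices (3): PQ, PR, QR
  2-simplices (1): PQR

Hence C_0 ≅ Z^3, C_1 ≅ Z^3, C_2 ≅ Z^1.

The boundary map ∂_1: C_1 → C_0 is given by ∂[p,q] = [q] − [p].
The 3×3 boundary matrix has rank 2 and Smith normal form diag(1,1).

The boundary map ∂_2: C_2 → C_1 maps a triangle to the signed sum of its edges. For instance
  ∂PQR = QR − PR + PQ.
The resulting 3×1 matrix has rank 1, and its Smith normal form has invariant factors (1).

Now H_k = ker ∂_k / im ∂_{k+1}, so:

  H_0: rank C_0 − rank ∂_1 = 3 − 2 = 1, and the invariant factors of ∂_1 are all 1, so H_0 ≅ Z.
  H_1: rank ker ∂_1 − rank ∂_2 = (3 − 2) − 1 = 0, and the invariant factors of ∂_2 are all 1, so H_1 ≅ 0.
  H_2: rank ker ∂_2 − rank ∂_3 = (1 − 1) − 0 = 0, and there is no ∂_3, so H_2 ≅ 0.

Hence the Betti numbers are b_0 = 1, b_1 = 0, b_2 = 0.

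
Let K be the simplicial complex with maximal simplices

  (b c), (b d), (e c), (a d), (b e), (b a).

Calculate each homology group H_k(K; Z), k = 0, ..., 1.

Take the total order a < b < c < d < e on the vertex set. Then K (dimension 1) consists of the simplices:

  0-simplices (5): a, b, c, d, e
  1-simplices (6): ab, ad, bc, bd, be, ce

so the chain groups are C_0 ≅ Z^5, C_1 ≅ Z^6.

Boundary ∂_1: C_1 → C_0 is given by ∂[p,q] = [q] − [p]. For instance
  ∂bc = c − b.
This gives a 5×6 integer matrix of rank 4; reducing to Smith normal form yields diagonal entries (1,1,1,1).

From H_k ≅ ker(∂_k) / im(∂_{k+1}) we obtain:

  H_0: rank C_0 − rank ∂_1 = 5 − 4 = 1, and the invariant factors of ∂_1 are all 1, so H_0 = Z.
  H_1: rank ker ∂_1 − rank ∂_2 = (6 − 4) − 0 = 2, and there is no ∂_2, so H_1 = Z^2.

As a check, the Euler characteristic is 5 − 6 = -1, which agrees with 1 − 2 = -1.

H_0 ≅ Z,  H_1 ≅ Z^2.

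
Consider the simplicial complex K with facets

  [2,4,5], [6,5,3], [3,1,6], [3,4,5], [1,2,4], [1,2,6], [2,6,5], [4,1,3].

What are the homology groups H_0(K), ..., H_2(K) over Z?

H_0 = Z,  H_1 = 0,  H_2 = Z.

Fix the vertex order 1 < 2 < 3 < 4 < 5 < 6 and write every simplex with vertices in increasing order. Then dim K = 2 and the simplices of K are:

  0-simplices (6): [1], [2], [3], [4], [5], [6]
  1-simplices (12): [1,2], [1,3], [1,4], [1,6], [2,4], [2,5], [2,6], [3,4], [3,5], [3,6], [4,5], [5,6]
  2-simplices (8): [1,2,4], [1,2,6], [1,3,4], [1,3,6], [2,4,5], [2,5,6], [3,4,5], [3,5,6]

so the chain groups are C_0 ≅ Z^6, C_1 ≅ Z^12, C_2 ≅ Z^8.

The boundary map ∂_1: C_1 → C_0 sends each edge [p,q] (with p < q) to q − p. For instance
  ∂[2,6] = [6] − [2].
As a 6×12 matrix over Z this has rank 5, with invariant factors (1,1,1,1,1).

Boundary ∂_2: C_2 → C_1 sends each 2-simplex [p,q,r] to [q,r] − [p,r] + [p,q]. For instance
  ∂[3,5,6] = [5,6] − [3,6] + [3,5],
  ∂[1,3,6] = [3,6] − [1,6] + [1,3].
The resulting 12×8 matrix has rank 7, and its Smith normal form has invariant factors (1,1,1,1,1,1,1).

Now H_k = ker ∂_k / im ∂_{k+1}, so:

  H_0: rank C_0 − rank ∂_1 = 6 − 5 = 1, and the invariant factors of ∂_1 are all 1, so H_0 ≅ Z.
  H_1: rank ker ∂_1 − rank ∂_2 = (12 − 5) − 7 = 0, and the invariant factors of ∂_2 are all 1, so H_1 ≅ 0.
  H_2: rank ker ∂_2 − rank ∂_3 = (8 − 7) − 0 = 1, and there is no ∂_3, so H_2 ≅ Z.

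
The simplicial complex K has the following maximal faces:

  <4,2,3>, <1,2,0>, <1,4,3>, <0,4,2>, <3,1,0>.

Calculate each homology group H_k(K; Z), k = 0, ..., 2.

H_0 ≅ Z,  H_1 ≅ Z,  H_2 = 0.

Order the vertices as 0 < 1 < 2 < 3 < 4. Listing each simplex with vertices in this order, K has dimension 2 with simplices:

  0-simplices (5): [0], [1], [2], [3], [4]
  1-simplices (10): [0,1], [0,2], [0,3], [0,4], [1,2], [1,3], [1,4], [2,3], [2,4], [3,4]
  2-simplices (5): [0,1,2], [0,1,3], [0,2,4], [1,3,4], [2,3,4]

so the chain groups are C_0 ≅ Z^5, C_1 ≅ Z^10, C_2 ≅ Z^5.

The boundary map ∂_1: C_1 → C_0 is given by ∂[p,q] = [q] − [p].
This gives a 5×10 integer matrix of rank 4; reducing to Smith normal form yields diagonal entries (1,1,1,1).

∂_2: C_2 → C_1 maps a triangle to the signed sum of its edges. For instance
  ∂[2,3,4] = [3,4] − [2,4] + [2,3],
  ∂[0,1,3] = [1,3] − [0,3] + [0,1].
This gives a 10×5 integer matrix of rank 5; reducing to Smith normal form yields diagonal entries (1,1,1,1,1).

Now H_k = ker ∂_k / im ∂_{k+1}, so:

  H_0: rank C_0 − rank ∂_1 = 5 − 4 = 1, and the invariant factors of ∂_1 are all 1, so H_0 ≅ Z.
  H_1: rank ker ∂_1 − rank ∂_2 = (10 − 4) − 5 = 1, and the invariant factors of ∂_2 are all 1, so H_1 ≅ Z.
  H_2: rank ker ∂_2 − rank ∂_3 = (5 − 5) − 0 = 0, and there is no ∂_3, so H_2 ≅ 0.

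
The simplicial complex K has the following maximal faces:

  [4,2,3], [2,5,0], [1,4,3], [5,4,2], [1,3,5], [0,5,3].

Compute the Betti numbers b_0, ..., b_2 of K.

We work with the vertex ordering 0 < 1 < 2 < 3 < 4 < 5. The simplices of K, each written with vertices in increasing order, are:

  0-simplices (6): [0], [1], [2], [3], [4], [5]
  1-simplices (12): [0,2], [0,3], [0,5], [1,3], [1,4], [1,5], [2,3], [2,4], [2,5], [3,4], [3,5], [4,5]
  2-simplices (6): [0,2,5], [0,3,5], [1,3,4], [1,3,5], [2,3,4], [2,4,5]

so the chain groups are C_0 ≅ Z^6, C_1 ≅ Z^12, C_2 ≅ Z^6.

Boundary ∂_1: C_1 → C_0 maps an edge to its endpoints' difference, ∂[p,q] = q − p. For instance
  ∂[1,4] = [4] − [1].
As a 6×12 matrix over Z this has rank 5, with invariant factors (1,1,1,1,1).

Boundary ∂_2: C_2 → C_1 sends each 2-simplex [p,q,r] to [q,r] − [p,r] + [p,q]. For instance
  ∂[0,2,5] = [2,5] − [0,5] + [0,2],
  ∂[2,3,4] = [3,4] − [2,4] + [2,3].
The 12×6 boundary matrix has rank 6 and Smith normal form diag(1,1,1,1,1,1).

Computing H_k = (kernel of ∂_k) / (image of ∂_{k+1}):

  H_0: rank C_0 − rank ∂_1 = 6 − 5 = 1, and the invariant factors of ∂_1 are all 1, so H_0 ≅ Z.
  H_1: rank ker ∂_1 − rank ∂_2 = (12 − 5) − 6 = 1, and the invariant factors of ∂_2 are all 1, so H_1 ≅ Z.
  H_2: rank ker ∂_2 − rank ∂_3 = (6 − 6) − 0 = 0, and there is no ∂_3, so H_2 ≅ 0.

Hence the Betti numbers are b_0 = 1, b_1 = 1, b_2 = 0.

b_0 = 1, b_1 = 1, b_2 = 0.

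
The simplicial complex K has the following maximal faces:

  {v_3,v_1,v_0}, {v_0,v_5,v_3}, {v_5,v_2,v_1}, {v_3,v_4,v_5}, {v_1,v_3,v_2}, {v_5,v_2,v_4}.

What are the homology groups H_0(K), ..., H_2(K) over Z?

Order the vertices as v_0 < v_1 < v_2 < v_3 < v_4 < v_5. Listing each simplex with vertices in this order, K has dimension 2 with simplices:

  0-simplices (6): [v_0], [v_1], [v_2], [v_3], [v_4], [v_5]
  1-simplices (12): [v_0,v_1], [v_0,v_3], [v_0,v_5], [v_1,v_2], [v_1,v_3], [v_1,v_5], [v_2,v_3], [v_2,v_4], [v_2,v_5], [v_3,v_4], [v_3,v_5], [v_4,v_5]
  2-simplices (6): [v_0,v_1,v_3], [v_0,v_3,v_5], [v_1,v_2,v_3], [v_1,v_2,v_5], [v_2,v_4,v_5], [v_3,v_4,v_5]

Hence C_0 ≅ Z^6, C_1 ≅ Z^12, C_2 ≅ Z^6.

Boundary ∂_1: C_1 → C_0 is given by ∂[p,q] = [q] − [p]. For instance
  ∂[v_1,v_3] = [v_3] − [v_1].
The resulting 6×12 matrix has rank 5, and its Smith normal form has invariant factors (1,1,1,1,1).

∂_2: C_2 → C_1 sends each 2-simplex [p,q,r] to [q,r] − [p,r] + [p,q]. For instance
  ∂[v_1,v_2,v_3] = [v_2,v_3] − [v_1,v_3] + [v_1,v_2],
  ∂[v_2,v_4,v_5] = [v_4,v_5] − [v_2,v_5] + [v_2,v_4].
As a 12×6 matrix over Z this has rank 6, with invariant factors (1,1,1,1,1,1).

Reading off H_k = ker ∂_k / im ∂_{k+1}:

  H_0: rank C_0 − rank ∂_1 = 6 − 5 = 1, and the invariant factors of ∂_1 are all 1, so H_0 = Z.
  H_1: rank ker ∂_1 − rank ∂_2 = (12 − 5) − 6 = 1, and the invariant factors of ∂_2 are all 1, so H_1 = Z.
  H_2: rank ker ∂_2 − rank ∂_3 = (6 − 6) − 0 = 0, and there is no ∂_3, so H_2 = 0.

H_0 ≅ Z,  H_1 ≅ Z,  H_2 = 0.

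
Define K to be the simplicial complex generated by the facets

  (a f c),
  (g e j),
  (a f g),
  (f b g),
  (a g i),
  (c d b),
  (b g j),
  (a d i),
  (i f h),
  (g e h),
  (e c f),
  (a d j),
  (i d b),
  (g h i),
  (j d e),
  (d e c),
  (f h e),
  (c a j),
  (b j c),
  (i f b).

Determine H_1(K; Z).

H_1 ≅ Z × Z/2.

Take the total order a < b < c < d < e < f < g < h < i < j on the vertex set. Then K (dimension 2) consists of the simplices:

  0-simplices (10): a, b, c, d, e, f, g, h, i, j
  1-simplices (30): ac, ad, af, ag, ai, aj, bc, bd, bf, bg, bi, bj, cd, ce, cf, cj, de, di, dj, ef, eg, eh, ej, fg, fh, fi, gh, gi, gj, hi
  2-simplices (20): acf, acj, adi, adj, afg, agi, bcd, bcj, bdi, bfg, bfi, bgj, cde, cef, dej, efh, egh, egj, fhi, ghi

so the chain groups are C_0 ≅ Z^10, C_1 ≅ Z^30, C_2 ≅ Z^20.

Boundary ∂_1: C_1 → C_0 sends each edge [p,q] (with p < q) to q − p. For instance
  ∂ac = c − a.
The resulting 10×30 matrix has rank 9, and its Smith normal form has invariant factors (1,1,1,1,1,1,1,1,1).

The boundary map ∂_2: C_2 → C_1 acts by ∂[p,q,r] = [q,r] − [p,r] + [p,q]. For instance
  ∂bcd = cd − bd + bc,
  ∂afg = fg − ag + af.
The resulting 30×20 matrix has rank 20, and its Smith normal form has invariant factors (1,1,1,1,1,1,1,1,1,1,1,1,1,1,1,1,1,1,1,2).

From H_k ≅ ker(∂_k) / im(∂_{k+1}) we obtain:

  H_1: rank ker ∂_1 − rank ∂_2 = (30 − 9) − 20 = 1, and ∂_2 has invariant factor 2 > 1, so H_1 = Z × Z/2.

(K is a triangulation of the Klein bottle.)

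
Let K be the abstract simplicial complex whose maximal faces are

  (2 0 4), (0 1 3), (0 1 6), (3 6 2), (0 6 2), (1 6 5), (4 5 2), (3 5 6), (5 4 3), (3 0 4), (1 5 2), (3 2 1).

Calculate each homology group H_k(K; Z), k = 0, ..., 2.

Fix the vertex order 0 < 1 < 2 < 3 < 4 < 5 < 6 and write every simplex with vertices in increasing order. Then dim K = 2 and the simplices of K are:

  0-simplices (7): [0], [1], [2], [3], [4], [5], [6]
  1-simplices (18): [0,1], [0,2], [0,3], [0,4], [0,6], [1,2], [1,3], [1,5], [1,6], [2,3], [2,4], [2,5], [2,6], [3,4], [3,5], [3,6], [4,5], [5,6]
  2-simplices (12): [0,1,3], [0,1,6], [0,2,4], [0,2,6], [0,3,4], [1,2,3], [1,2,5], [1,5,6], [2,3,6], [2,4,5], [3,4,5], [3,5,6]

giving chain groups C_0 ≅ Z^7, C_1 ≅ Z^18, C_2 ≅ Z^12.

The boundary map ∂_1: C_1 → C_0 maps an edge to its endpoints' difference, ∂[p,q] = q − p. For instance
  ∂[0,1] = [1] − [0].
This gives a 7×18 integer matrix of rank 6; reducing to Smith normal form yields diagonal entries (1,1,1,1,1,1).

∂_2: C_2 → C_1 maps a triangle to the signed sum of its edges. For instance
  ∂[3,5,6] = [5,6] − [3,6] + [3,5],
  ∂[0,1,6] = [1,6] − [0,6] + [0,1].
The 18×12 boundary matrix has rank 12 and Smith normal form diag(1,1,1,1,1,1,1,1,1,1,1,2).

Now H_k = ker ∂_k / im ∂_{k+1}, so:

  H_0: rank C_0 − rank ∂_1 = 7 − 6 = 1, and the invariant factors of ∂_1 are all 1, so H_0 = Z.
  H_1: rank ker ∂_1 − rank ∂_2 = (18 − 6) − 12 = 0, and ∂_2 has invariant factor 2 > 1, so H_1 = Z/2Z.
  H_2: rank ker ∂_2 − rank ∂_3 = (12 − 12) − 0 = 0, and there is no ∂_3, so H_2 = 0.

(K is a triangulation of the real projective plane RP^2.)

H_0 ≅ Z,  H_1 ≅ Z/2Z,  H_2 = 0.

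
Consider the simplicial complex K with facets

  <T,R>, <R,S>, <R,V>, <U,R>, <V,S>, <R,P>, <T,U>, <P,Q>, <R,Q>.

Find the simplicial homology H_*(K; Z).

Fix the vertex order P < Q < R < S < T < U < V and write every simplex with vertices in increasing order. Then dim K = 1 and the simplices of K are:

  0-simplices (7): P, Q, R, S, T, U, V
  1-simplices (9): PQ, PR, QR, RS, RT, RU, RV, SV, TU

Hence C_0 ≅ Z^7, C_1 ≅ Z^9.

The boundary map ∂_1: C_1 → C_0 maps an edge to its endpoints' difference, ∂[p,q] = q − p. For instance
  ∂RT = T − R.
As a 7×9 matrix over Z this has rank 6, with invariant factors (1,1,1,1,1,1).

From H_k ≅ ker(∂_k) / im(∂_{k+1}) we obtain:

  H_0: rank C_0 − rank ∂_1 = 7 − 6 = 1, and the invariant factors of ∂_1 are all 1, so H_0 ≅ Z.
  H_1: rank ker ∂_1 − rank ∂_2 = (9 − 6) − 0 = 3, and there is no ∂_2, so H_1 ≅ Z^3.

As a check, the Euler characteristic is 7 − 9 = -2, which agrees with 1 − 3 = -2.
(K is a triangulation of a wedge of 3 circles.)

H_0 ≅ Z,  H_1 ≅ Z^3.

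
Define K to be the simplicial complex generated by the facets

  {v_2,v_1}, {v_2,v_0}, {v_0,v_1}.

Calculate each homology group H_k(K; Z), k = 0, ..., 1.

H_0 = Z,  H_1 = Z.

Fix the vertex order v_0 < v_1 < v_2 and write every simplex with vertices in increasing order. Then dim K = 1 and the simplices of K are:

  0-simplices (3): [v_0], [v_1], [v_2]
  1-simplices (3): [v_0,v_1], [v_0,v_2], [v_1,v_2]

Hence C_0 ≅ Z^3, C_1 ≅ Z^3.

The boundary map ∂_1: C_1 → C_0 is given by ∂[p,q] = [q] − [p].
The resulting 3×3 matrix has rank 2, and its Smith normal form has invariant factors (1,1).

Reading off H_k = ker ∂_k / im ∂_{k+1}:

  H_0: rank C_0 − rank ∂_1 = 3 − 2 = 1, and the invariant factors of ∂_1 are all 1, so H_0 ≅ Z.
  H_1: rank ker ∂_1 − rank ∂_2 = (3 − 2) − 0 = 1, and there is no ∂_2, so H_1 ≅ Z.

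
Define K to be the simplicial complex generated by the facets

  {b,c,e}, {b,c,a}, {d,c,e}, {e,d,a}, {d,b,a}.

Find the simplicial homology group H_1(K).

Take the total order a < b < c < d < e on the vertex set. Then K (dimension 2) consists of the simplices:

  0-simplices (5): a, b, c, d, e
  1-simplices (10): ab, ac, ad, ae, bc, bd, be, cd, ce, de
  2-simplices (5): abc, abd, ade, bce, cde

so the chain groups are C_0 ≅ Z^5, C_1 ≅ Z^10, C_2 ≅ Z^5.

The boundary map ∂_1: C_1 → C_0 is given by ∂[p,q] = [q] − [p]. For instance
  ∂ac = c − a.
The 5×10 boundary matrix has rank 4 and Smith normal form diag(1,1,1,1).

∂_2: C_2 → C_1 sends each 2-simplex [p,q,r] to [q,r] − [p,r] + [p,q]. For instance
  ∂abd = bd − ad + ab,
  ∂cde = de − ce + cd.
This gives a 10×5 integer matrix of rank 5; reducing to Smith normal form yields diagonal entries (1,1,1,1,1).

From H_k ≅ ker(∂_k) / im(∂_{k+1}) we obtain:

  H_1: rank ker ∂_1 − rank ∂_2 = (10 − 4) − 5 = 1, and the invariant factors of ∂_2 are all 1, so H_1 ≅ Z.

H_1 ≅ Z.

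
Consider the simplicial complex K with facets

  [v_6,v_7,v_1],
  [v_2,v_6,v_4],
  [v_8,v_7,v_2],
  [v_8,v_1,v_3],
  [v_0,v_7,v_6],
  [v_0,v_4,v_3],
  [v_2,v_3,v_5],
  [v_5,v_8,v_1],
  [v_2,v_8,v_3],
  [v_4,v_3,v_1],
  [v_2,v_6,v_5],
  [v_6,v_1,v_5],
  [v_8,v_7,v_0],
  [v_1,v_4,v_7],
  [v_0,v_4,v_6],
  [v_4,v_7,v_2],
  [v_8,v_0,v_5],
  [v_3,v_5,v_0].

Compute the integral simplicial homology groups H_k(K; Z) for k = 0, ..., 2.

H_0 = Z,  H_1 = Z ⊕ Z/2Z,  H_2 = 0.

Fix the vertex order v_0 < v_1 < v_2 < v_3 < v_4 < v_5 < v_6 < v_7 < v_8 and write every simplex with vertices in increasing order. Then dim K = 2 and the simplices of K are:

  0-simplices (9): [v_0], [v_1], [v_2], [v_3], [v_4], [v_5], [v_6], [v_7], [v_8]
  1-simplices (27): (27 of them)
  2-simplices (18): (18 of them)

giving chain groups C_0 ≅ Z^9, C_1 ≅ Z^27, C_2 ≅ Z^18.

Boundary ∂_1: C_1 → C_0 maps an edge to its endpoints' difference, ∂[p,q] = q − p. For instance
  ∂[v_1,v_3] = [v_3] − [v_1].
The 9×27 boundary matrix has rank 8 and Smith normal form diag(1,1,1,1,1,1,1,1).

Boundary ∂_2: C_2 → C_1 maps a triangle to the signed sum of its edges. For instance
  ∂[v_2,v_4,v_6] = [v_4,v_6] − [v_2,v_6] + [v_2,v_4],
  ∂[v_1,v_3,v_8] = [v_3,v_8] − [v_1,v_8] + [v_1,v_3].
As a 27×18 matrix over Z this has rank 18, with invariant factors (1,1,1,1,1,1,1,1,1,1,1,1,1,1,1,1,1,2).

Computing H_k = (kernel of ∂_k) / (image of ∂_{k+1}):

  H_0: rank C_0 − rank ∂_1 = 9 − 8 = 1, and the invariant factors of ∂_1 are all 1, so H_0 = Z.
  H_1: rank ker ∂_1 − rank ∂_2 = (27 − 8) − 18 = 1, and ∂_2 has invariant factor 2 > 1, so H_1 = Z ⊕ Z/2Z.
  H_2: rank ker ∂_2 − rank ∂_3 = (18 − 18) − 0 = 0, and there is no ∂_3, so H_2 = 0.

(K is a triangulation of the Klein bottle.)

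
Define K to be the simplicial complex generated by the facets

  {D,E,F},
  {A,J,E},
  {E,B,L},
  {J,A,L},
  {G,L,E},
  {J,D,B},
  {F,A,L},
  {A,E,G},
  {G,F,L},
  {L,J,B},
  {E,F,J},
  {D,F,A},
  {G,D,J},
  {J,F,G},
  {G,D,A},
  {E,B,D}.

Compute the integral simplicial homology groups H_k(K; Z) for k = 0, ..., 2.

Fix the vertex order A < B < D < E < F < G < J < L and write every simplex with vertices in increasing order. Then dim K = 2 and the simplices of K are:

  0-simplices (8): A, B, D, E, F, G, J, L
  1-simplices (24): AD, AE, AF, AG, AJ, AL, BD, BE, BJ, BL, DE, DF, DG, DJ, EF, EG, EJ, EL, FG, FJ, FL, GJ, GL, JL
  2-simplices (16): ADF, ADG, AEG, AEJ, AFL, AJL, BDE, BDJ, BEL, BJL, DEF, DGJ, EFJ, EGL, FGJ, FGL

so the chain groups are C_0 ≅ Z^8, C_1 ≅ Z^24, C_2 ≅ Z^16.

The boundary map ∂_1: C_1 → C_0 sends each edge [p,q] (with p < q) to q − p.
This gives a 8×24 integer matrix of rank 7; reducing to Smith normal form yields diagonal entries (1,1,1,1,1,1,1).

∂_2: C_2 → C_1 acts by ∂[p,q,r] = [q,r] − [p,r] + [p,q]. For instance
  ∂BDE = DE − BE + BD,
  ∂ADG = DG − AG + AD.
As a 24×16 matrix over Z this has rank 15, with invariant factors (1,1,1,1,1,1,1,1,1,1,1,1,1,1,1).

Now H_k = ker ∂_k / im ∂_{k+1}, so:

  H_0: rank C_0 − rank ∂_1 = 8 − 7 = 1, and the invariant factors of ∂_1 are all 1, so H_0 = Z.
  H_1: rank ker ∂_1 − rank ∂_2 = (24 − 7) − 15 = 2, and the invariant factors of ∂_2 are all 1, so H_1 = Z^2.
  H_2: rank ker ∂_2 − rank ∂_3 = (16 − 15) − 0 = 1, and there is no ∂_3, so H_2 = Z.

As a check, the Euler characteristic is 8 − 24 + 16 = 0, which agrees with 1 − 2 + 1 = 0.

H_0 ≅ Z,  H_1 ≅ Z^2,  H_2 ≅ Z.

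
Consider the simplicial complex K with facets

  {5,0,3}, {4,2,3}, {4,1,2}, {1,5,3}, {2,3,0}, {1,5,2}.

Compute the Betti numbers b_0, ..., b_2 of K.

Fix the vertex order 0 < 1 < 2 < 3 < 4 < 5 and write every simplex with vertices in increasing order. Then dim K = 2 and the simplices of K are:

  0-simplices (6): [0], [1], [2], [3], [4], [5]
  1-simplices (12): [0,2], [0,3], [0,5], [1,2], [1,3], [1,4], [1,5], [2,3], [2,4], [2,5], [3,4], [3,5]
  2-simplices (6): [0,2,3], [0,3,5], [1,2,4], [1,2,5], [1,3,5], [2,3,4]

so the chain groups are C_0 ≅ Z^6, C_1 ≅ Z^12, C_2 ≅ Z^6.

The boundary map ∂_1: C_1 → C_0 sends each edge [p,q] (with p < q) to q − p. For instance
  ∂[0,3] = [3] − [0].
This gives a 6×12 integer matrix of rank 5; reducing to Smith normal form yields diagonal entries (1,1,1,1,1).

Boundary ∂_2: C_2 → C_1 acts by ∂[p,q,r] = [q,r] − [p,r] + [p,q]. For instance
  ∂[1,3,5] = [3,5] − [1,5] + [1,3],
  ∂[0,2,3] = [2,3] − [0,3] + [0,2].
As a 12×6 matrix over Z this has rank 6, with invariant factors (1,1,1,1,1,1).

Now H_k = ker ∂_k / im ∂_{k+1}, so:

  H_0: rank C_0 − rank ∂_1 = 6 − 5 = 1, and the invariant factors of ∂_1 are all 1, so H_0 ≅ Z.
  H_1: rank ker ∂_1 − rank ∂_2 = (12 − 5) − 6 = 1, and the invariant factors of ∂_2 are all 1, so H_1 ≅ Z.
  H_2: rank ker ∂_2 − rank ∂_3 = (6 − 6) − 0 = 0, and there is no ∂_3, so H_2 ≅ 0.

(K is a triangulation of the cylinder S^1 x I.)

Hence the Betti numbers are b_0 = 1, b_1 = 1, b_2 = 0.

b_0 = 1, b_1 = 1, b_2 = 0.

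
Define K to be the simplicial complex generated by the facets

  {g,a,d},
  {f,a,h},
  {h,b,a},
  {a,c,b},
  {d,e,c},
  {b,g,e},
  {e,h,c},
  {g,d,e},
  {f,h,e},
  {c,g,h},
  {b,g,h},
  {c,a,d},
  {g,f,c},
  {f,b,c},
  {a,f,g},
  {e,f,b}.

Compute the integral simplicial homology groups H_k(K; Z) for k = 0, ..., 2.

Take the total order a < b < c < d < e < f < g < h on the vertex set. Then K (dimension 2) consists of the simplices:

  0-simplices (8): a, b, c, d, e, f, g, h
  1-simplices (24): ab, ac, ad, af, ag, ah, bc, be, bf, bg, bh, cd, ce, cf, cg, ch, de, dg, ef, eg, eh, fg, fh, gh
  2-simplices (16): abc, abh, acd, adg, afg, afh, bcf, bef, beg, bgh, cde, ceh, cfg, cgh, deg, efh

so the chain groups are C_0 ≅ Z^8, C_1 ≅ Z^24, C_2 ≅ Z^16.

Boundary ∂_1: C_1 → C_0 is given by ∂[p,q] = [q] − [p].
As a 8×24 matrix over Z this has rank 7, with invariant factors (1,1,1,1,1,1,1).

Boundary ∂_2: C_2 → C_1 maps a triangle to the signed sum of its edges. For instance
  ∂bef = ef − bf + be,
  ∂abh = bh − ah + ab.
As a 24×16 matrix over Z this has rank 15, with invariant factors (1,1,1,1,1,1,1,1,1,1,1,1,1,1,1).

Computing H_k = (kernel of ∂_k) / (image of ∂_{k+1}):

  H_0: rank C_0 − rank ∂_1 = 8 − 7 = 1, and the invariant factors of ∂_1 are all 1, so H_0 = Z.
  H_1: rank ker ∂_1 − rank ∂_2 = (24 − 7) − 15 = 2, and the invariant factors of ∂_2 are all 1, so H_1 = Z^2.
  H_2: rank ker ∂_2 − rank ∂_3 = (16 − 15) − 0 = 1, and there is no ∂_3, so H_2 = Z.

H_0 = Z,  H_1 = Z^2,  H_2 = Z.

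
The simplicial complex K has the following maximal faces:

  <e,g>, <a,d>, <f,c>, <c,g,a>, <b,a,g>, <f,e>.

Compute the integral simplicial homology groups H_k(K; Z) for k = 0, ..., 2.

H_0 = Z,  H_1 = Z,  H_2 = 0.

Order the vertices as a < b < c < d < e < f < g. Listing each simplex with vertices in this order, K has dimension 2 with simplices:

  0-simplices (7): a, b, c, d, e, f, g
  1-simplices (9): ab, ac, ad, ag, bg, cf, cg, ef, eg
  2-simplices (2): abg, acg

Hence C_0 ≅ Z^7, C_1 ≅ Z^9, C_2 ≅ Z^2.

The boundary map ∂_1: C_1 → C_0 sends each edge [p,q] (with p < q) to q − p.
As a 7×9 matrix over Z this has rank 6, with invariant factors (1,1,1,1,1,1).

Boundary ∂_2: C_2 → C_1 sends each 2-simplex [p,q,r] to [q,r] − [p,r] + [p,q]. For instance
  ∂abg = bg − ag + ab,
  ∂acg = cg − ag + ac.
This gives a 9×2 integer matrix of rank 2; reducing to Smith normal form yields diagonal entries (1,1).

From H_k ≅ ker(∂_k) / im(∂_{k+1}) we obtain:

  H_0: rank C_0 − rank ∂_1 = 7 − 6 = 1, and the invariant factors of ∂_1 are all 1, so H_0 = Z.
  H_1: rank ker ∂_1 − rank ∂_2 = (9 − 6) − 2 = 1, and the invariant factors of ∂_2 are all 1, so H_1 = Z.
  H_2: rank ker ∂_2 − rank ∂_3 = (2 − 2) − 0 = 0, and there is no ∂_3, so H_2 = 0.

As a check, the Euler characteristic is 7 − 9 + 2 = 0, which agrees with 1 − 1 + 0 = 0.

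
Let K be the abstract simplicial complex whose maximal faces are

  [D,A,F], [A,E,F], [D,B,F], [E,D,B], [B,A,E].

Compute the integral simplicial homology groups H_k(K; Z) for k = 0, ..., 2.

Order the vertices as A < B < D < E < F. Listing each simplex with vertices in this order, K has dimension 2 with simplices:

  0-simplices (5): A, B, D, E, F
  1-simplices (10): AB, AD, AE, AF, BD, BE, BF, DE, DF, EF
  2-simplices (5): ABE, ADF, AEF, BDE, BDF

giving chain groups C_0 ≅ Z^5, C_1 ≅ Z^10, C_2 ≅ Z^5.

Boundary ∂_1: C_1 → C_0 maps an edge to its endpoints' difference, ∂[p,q] = q − p.
The 5×10 boundary matrix has rank 4 and Smith normal form diag(1,1,1,1).

∂_2: C_2 → C_1 sends each 2-simplex [p,q,r] to [q,r] − [p,r] + [p,q]. For instance
  ∂BDE = DE − BE + BD,
  ∂ADF = DF − AF + AD.
The 10×5 boundary matrix has rank 5 and Smith normal form diag(1,1,1,1,1).

Reading off H_k = ker ∂_k / im ∂_{k+1}:

  H_0: rank C_0 − rank ∂_1 = 5 − 4 = 1, and the invariant factors of ∂_1 are all 1, so H_0 = Z.
  H_1: rank ker ∂_1 − rank ∂_2 = (10 − 4) − 5 = 1, and the invariant factors of ∂_2 are all 1, so H_1 = Z.
  H_2: rank ker ∂_2 − rank ∂_3 = (5 − 5) − 0 = 0, and there is no ∂_3, so H_2 = 0.

As a check, the Euler characteristic is 5 − 10 + 5 = 0, which agrees with 1 − 1 + 0 = 0.

H_0 ≅ Z,  H_1 ≅ Z,  H_2 = 0.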